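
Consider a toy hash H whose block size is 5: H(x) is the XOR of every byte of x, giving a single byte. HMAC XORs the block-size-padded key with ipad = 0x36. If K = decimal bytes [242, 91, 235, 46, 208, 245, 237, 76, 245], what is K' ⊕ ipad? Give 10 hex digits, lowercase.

Key decimal bytes [242, 91, 235, 46, 208, 245, 237, 76, 245] = f2 5b eb 2e d0 f5 ed 4c f5 is 9 bytes > B = 5, so hash it first: H(key) = 1d, then zero-pad to 5 bytes: K' = 1d 00 00 00 00.
XOR each byte with 0x36: 1d⊕36=2b, 00⊕36=36, 00⊕36=36, 00⊕36=36, 00⊕36=36.

2b36363636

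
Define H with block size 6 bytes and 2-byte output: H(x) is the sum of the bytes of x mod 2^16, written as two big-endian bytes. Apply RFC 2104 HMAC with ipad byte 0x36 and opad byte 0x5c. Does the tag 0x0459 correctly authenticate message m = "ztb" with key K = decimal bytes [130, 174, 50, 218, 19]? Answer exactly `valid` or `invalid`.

Key decimal bytes [130, 174, 50, 218, 19] = 82 ae 32 da 13 is 5 bytes ≤ B = 6; zero-pad to 6 bytes: K' = 82 ae 32 da 13 00.
K' ⊕ ipad = b4 98 04 ec 25 36; K' ⊕ opad = de f2 6e 86 4f 5c.
Inner hash: sum = 180+152+4+236+37+54+122+116+98 = 999 → 03 e7.
Outer hash (recomputed tag): sum = 222+242+110+134+79+92+3+231 = 1113 → 04 59.
Recomputed tag = 0459; claimed = 0459 → match.

valid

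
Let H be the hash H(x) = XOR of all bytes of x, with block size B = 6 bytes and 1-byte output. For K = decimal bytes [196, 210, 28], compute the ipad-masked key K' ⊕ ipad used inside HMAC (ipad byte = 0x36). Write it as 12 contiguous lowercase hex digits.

Key decimal bytes [196, 210, 28] = c4 d2 1c is 3 bytes ≤ B = 6; zero-pad to 6 bytes: K' = c4 d2 1c 00 00 00.
XOR each byte with 0x36: c4⊕36=f2, d2⊕36=e4, 1c⊕36=2a, 00⊕36=36, 00⊕36=36, 00⊕36=36.

f2e42a363636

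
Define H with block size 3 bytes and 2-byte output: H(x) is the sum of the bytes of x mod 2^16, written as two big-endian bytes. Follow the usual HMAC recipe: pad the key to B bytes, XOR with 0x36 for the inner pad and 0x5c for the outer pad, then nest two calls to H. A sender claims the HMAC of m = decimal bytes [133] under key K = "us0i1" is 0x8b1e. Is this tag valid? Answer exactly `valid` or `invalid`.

Key "us0i1" = 75 73 30 69 31 is 5 bytes > B = 3, so hash it first: H(key) = 01 b2, then zero-pad to 3 bytes: K' = 01 b2 00.
K' ⊕ ipad = 37 84 36; K' ⊕ opad = 5d ee 5c.
Inner hash: sum = 55+132+54+133 = 374 → 01 76.
Outer hash (recomputed tag): sum = 93+238+92+1+118 = 542 → 02 1e.
Recomputed tag = 021e; claimed = 8b1e → mismatch.

invalid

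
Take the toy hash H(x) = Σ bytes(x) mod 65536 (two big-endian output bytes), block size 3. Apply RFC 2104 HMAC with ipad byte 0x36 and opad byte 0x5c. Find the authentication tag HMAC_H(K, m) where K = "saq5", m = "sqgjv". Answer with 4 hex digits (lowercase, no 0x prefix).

01c5

Key "saq5" = 73 61 71 35 is 4 bytes > B = 3, so hash it first: H(key) = 01 7a, then zero-pad to 3 bytes: K' = 01 7a 00.
K' ⊕ ipad = 37 4c 36.  K' ⊕ opad = 5d 26 5c.
Inner input = (K'⊕ipad) ∥ m = 37 4c 36 ∥ 73 71 67 6a 76.
Inner hash: sum = 55+76+54+115+113+103+106+118 = 740 → 02 e4.
Outer input = (K'⊕opad) ∥ inner = 5d 26 5c ∥ 02 e4.
Outer hash (tag): sum = 93+38+92+2+228 = 453 → 01 c5.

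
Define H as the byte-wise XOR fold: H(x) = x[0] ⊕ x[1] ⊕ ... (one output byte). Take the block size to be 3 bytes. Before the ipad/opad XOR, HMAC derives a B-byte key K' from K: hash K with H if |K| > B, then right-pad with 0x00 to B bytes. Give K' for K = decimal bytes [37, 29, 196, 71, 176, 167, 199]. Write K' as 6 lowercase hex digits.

6b0000

|K| = 7 > B = 3, so first hash the key.
H(K): XOR 25⊕1d⊕c4⊕47⊕b0⊕a7⊕c7 = 6b.
Zero-pad H(K) = 6b to 3 bytes: K' = 6b 00 00.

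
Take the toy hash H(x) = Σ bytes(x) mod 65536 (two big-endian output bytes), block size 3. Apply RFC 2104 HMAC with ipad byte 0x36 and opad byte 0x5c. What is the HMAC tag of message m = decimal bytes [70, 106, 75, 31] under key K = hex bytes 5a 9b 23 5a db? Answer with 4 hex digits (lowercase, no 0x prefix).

01cb

Key hex bytes 5a 9b 23 5a db is 5 bytes > B = 3, so hash it first: H(key) = 02 4d, then zero-pad to 3 bytes: K' = 02 4d 00.
K' ⊕ ipad = 34 7b 36.  K' ⊕ opad = 5e 11 5c.
Inner input = (K'⊕ipad) ∥ m = 34 7b 36 ∥ 46 6a 4b 1f.
Inner hash: sum = 52+123+54+70+106+75+31 = 511 → 01 ff.
Outer input = (K'⊕opad) ∥ inner = 5e 11 5c ∥ 01 ff.
Outer hash (tag): sum = 94+17+92+1+255 = 459 → 01 cb.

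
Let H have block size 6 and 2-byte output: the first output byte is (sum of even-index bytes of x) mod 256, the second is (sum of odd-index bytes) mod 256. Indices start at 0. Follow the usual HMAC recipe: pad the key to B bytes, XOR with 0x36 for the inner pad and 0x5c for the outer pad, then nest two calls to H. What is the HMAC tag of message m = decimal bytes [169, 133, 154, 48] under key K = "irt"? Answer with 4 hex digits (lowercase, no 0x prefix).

d34b

Key "irt" = 69 72 74 is 3 bytes ≤ B = 6; zero-pad to 6 bytes: K' = 69 72 74 00 00 00.
K' ⊕ ipad = 5f 44 42 36 36 36.  K' ⊕ opad = 35 2e 28 5c 5c 5c.
Inner input = (K'⊕ipad) ∥ m = 5f 44 42 36 36 36 ∥ a9 85 9a 30.
Inner hash: even-index sum = 538 mod 256 = 26; odd-index sum = 357 mod 256 = 101 → 1a 65.
Outer input = (K'⊕opad) ∥ inner = 35 2e 28 5c 5c 5c ∥ 1a 65.
Outer hash (tag): even-index sum = 211 mod 256 = 211; odd-index sum = 331 mod 256 = 75 → d3 4b.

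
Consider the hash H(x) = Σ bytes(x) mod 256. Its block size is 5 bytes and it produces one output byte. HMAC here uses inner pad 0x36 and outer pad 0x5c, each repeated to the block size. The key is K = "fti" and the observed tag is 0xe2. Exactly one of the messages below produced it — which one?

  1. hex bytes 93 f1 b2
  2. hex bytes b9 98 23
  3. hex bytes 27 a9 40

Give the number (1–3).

1

Key "fti" = 66 74 69 is 3 bytes ≤ B = 5; zero-pad to 5 bytes: K' = 66 74 69 00 00.
K' ⊕ ipad = 50 42 5f 36 36; K' ⊕ opad = 3a 28 35 5c 5c.
m1: inner = H(50 42 5f 36 36 93 f1 b2) = 93; tag = H(3a 28 35 5c 5c 93) = e2 ← matches
m2: inner = H(50 42 5f 36 36 b9 98 23) = d1; tag = H(3a 28 35 5c 5c d1) = 20
m3: inner = H(50 42 5f 36 36 27 a9 40) = 6d; tag = H(3a 28 35 5c 5c 6d) = bc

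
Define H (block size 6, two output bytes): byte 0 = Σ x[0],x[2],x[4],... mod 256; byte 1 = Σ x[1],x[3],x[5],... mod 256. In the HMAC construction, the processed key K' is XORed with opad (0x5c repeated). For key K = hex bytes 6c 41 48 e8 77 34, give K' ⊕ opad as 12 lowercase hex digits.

Key hex bytes 6c 41 48 e8 77 34 is exactly B = 6 bytes: K' = 6c 41 48 e8 77 34.
XOR each byte with 0x5c: 6c⊕5c=30, 41⊕5c=1d, 48⊕5c=14, e8⊕5c=b4, 77⊕5c=2b, 34⊕5c=68.

301d14b42b68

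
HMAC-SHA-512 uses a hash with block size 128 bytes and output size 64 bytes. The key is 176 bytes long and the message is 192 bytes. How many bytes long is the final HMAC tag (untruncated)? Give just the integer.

64

The tag is one SHA-512 digest: 64 bytes.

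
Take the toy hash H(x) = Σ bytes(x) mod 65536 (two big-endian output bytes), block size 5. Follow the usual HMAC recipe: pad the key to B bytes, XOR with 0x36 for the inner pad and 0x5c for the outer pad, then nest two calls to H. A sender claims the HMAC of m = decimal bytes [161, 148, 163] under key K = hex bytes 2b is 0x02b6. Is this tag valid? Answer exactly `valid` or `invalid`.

valid

Key hex bytes 2b is 1 byte ≤ B = 5; zero-pad to 5 bytes: K' = 2b 00 00 00 00.
K' ⊕ ipad = 1d 36 36 36 36; K' ⊕ opad = 77 5c 5c 5c 5c.
Inner hash: sum = 29+54+54+54+54+161+148+163 = 717 → 02 cd.
Outer hash (recomputed tag): sum = 119+92+92+92+92+2+205 = 694 → 02 b6.
Recomputed tag = 02b6; claimed = 02b6 → match.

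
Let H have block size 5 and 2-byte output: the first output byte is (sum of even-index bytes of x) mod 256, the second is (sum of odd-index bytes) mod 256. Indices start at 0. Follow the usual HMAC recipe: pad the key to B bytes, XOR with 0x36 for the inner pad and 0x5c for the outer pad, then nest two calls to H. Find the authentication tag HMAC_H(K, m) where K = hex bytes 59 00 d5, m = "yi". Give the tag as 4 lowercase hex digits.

cfa9

Key hex bytes 59 00 d5 is 3 bytes ≤ B = 5; zero-pad to 5 bytes: K' = 59 00 d5 00 00.
K' ⊕ ipad = 6f 36 e3 36 36.  K' ⊕ opad = 05 5c 89 5c 5c.
Inner input = (K'⊕ipad) ∥ m = 6f 36 e3 36 36 ∥ 79 69.
Inner hash: even-index sum = 497 mod 256 = 241; odd-index sum = 229 mod 256 = 229 → f1 e5.
Outer input = (K'⊕opad) ∥ inner = 05 5c 89 5c 5c ∥ f1 e5.
Outer hash (tag): even-index sum = 463 mod 256 = 207; odd-index sum = 425 mod 256 = 169 → cf a9.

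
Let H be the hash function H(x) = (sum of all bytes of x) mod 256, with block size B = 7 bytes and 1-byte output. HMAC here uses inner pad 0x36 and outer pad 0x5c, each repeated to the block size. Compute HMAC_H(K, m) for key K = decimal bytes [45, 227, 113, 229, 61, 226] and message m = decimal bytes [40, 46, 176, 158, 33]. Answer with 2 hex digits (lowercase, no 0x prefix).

75

Key decimal bytes [45, 227, 113, 229, 61, 226] = 2d e3 71 e5 3d e2 is 6 bytes ≤ B = 7; zero-pad to 7 bytes: K' = 2d e3 71 e5 3d e2 00.
K' ⊕ ipad = 1b d5 47 d3 0b d4 36.  K' ⊕ opad = 71 bf 2d b9 61 be 5c.
Inner input = (K'⊕ipad) ∥ m = 1b d5 47 d3 0b d4 36 ∥ 28 2e b0 9e 21.
Inner hash: sum = 27+213+71+211+11+212+54+40+46+176+158+33 = 1252; mod 256 = 228 → e4.
Outer input = (K'⊕opad) ∥ inner = 71 bf 2d b9 61 be 5c ∥ e4.
Outer hash (tag): sum = 113+191+45+185+97+190+92+228 = 1141; mod 256 = 117 → 75.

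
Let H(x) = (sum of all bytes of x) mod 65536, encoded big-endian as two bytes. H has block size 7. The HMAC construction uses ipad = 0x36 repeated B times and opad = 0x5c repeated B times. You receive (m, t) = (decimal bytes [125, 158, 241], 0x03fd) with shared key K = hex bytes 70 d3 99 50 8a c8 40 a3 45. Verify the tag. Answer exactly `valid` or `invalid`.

valid

Key hex bytes 70 d3 99 50 8a c8 40 a3 45 is 9 bytes > B = 7, so hash it first: H(key) = 04 a6, then zero-pad to 7 bytes: K' = 04 a6 00 00 00 00 00.
K' ⊕ ipad = 32 90 36 36 36 36 36; K' ⊕ opad = 58 fa 5c 5c 5c 5c 5c.
Inner hash: sum = 50+144+54+54+54+54+54+125+158+241 = 988 → 03 dc.
Outer hash (recomputed tag): sum = 88+250+92+92+92+92+92+3+220 = 1021 → 03 fd.
Recomputed tag = 03fd; claimed = 03fd → match.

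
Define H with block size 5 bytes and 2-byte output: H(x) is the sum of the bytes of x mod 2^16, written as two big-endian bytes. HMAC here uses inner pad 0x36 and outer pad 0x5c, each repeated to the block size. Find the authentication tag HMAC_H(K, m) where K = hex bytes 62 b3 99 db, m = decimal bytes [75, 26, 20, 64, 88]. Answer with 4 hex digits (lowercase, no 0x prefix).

Key hex bytes 62 b3 99 db is 4 bytes ≤ B = 5; zero-pad to 5 bytes: K' = 62 b3 99 db 00.
K' ⊕ ipad = 54 85 af ed 36.  K' ⊕ opad = 3e ef c5 87 5c.
Inner input = (K'⊕ipad) ∥ m = 54 85 af ed 36 ∥ 4b 1a 14 40 58.
Inner hash: sum = 84+133+175+237+54+75+26+20+64+88 = 956 → 03 bc.
Outer input = (K'⊕opad) ∥ inner = 3e ef c5 87 5c ∥ 03 bc.
Outer hash (tag): sum = 62+239+197+135+92+3+188 = 916 → 03 94.

0394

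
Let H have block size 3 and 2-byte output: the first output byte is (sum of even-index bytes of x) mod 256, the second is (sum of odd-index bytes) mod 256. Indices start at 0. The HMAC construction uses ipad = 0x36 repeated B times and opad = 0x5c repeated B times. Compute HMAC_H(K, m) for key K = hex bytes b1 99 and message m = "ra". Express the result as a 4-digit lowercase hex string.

Key hex bytes b1 99 is 2 bytes ≤ B = 3; zero-pad to 3 bytes: K' = b1 99 00.
K' ⊕ ipad = 87 af 36.  K' ⊕ opad = ed c5 5c.
Inner input = (K'⊕ipad) ∥ m = 87 af 36 ∥ 72 61.
Inner hash: even-index sum = 286 mod 256 = 30; odd-index sum = 289 mod 256 = 33 → 1e 21.
Outer input = (K'⊕opad) ∥ inner = ed c5 5c ∥ 1e 21.
Outer hash (tag): even-index sum = 362 mod 256 = 106; odd-index sum = 227 mod 256 = 227 → 6a e3.

6ae3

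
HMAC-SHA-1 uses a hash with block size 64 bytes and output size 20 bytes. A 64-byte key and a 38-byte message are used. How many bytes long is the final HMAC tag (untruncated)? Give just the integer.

20

The tag is one SHA-1 digest: 20 bytes.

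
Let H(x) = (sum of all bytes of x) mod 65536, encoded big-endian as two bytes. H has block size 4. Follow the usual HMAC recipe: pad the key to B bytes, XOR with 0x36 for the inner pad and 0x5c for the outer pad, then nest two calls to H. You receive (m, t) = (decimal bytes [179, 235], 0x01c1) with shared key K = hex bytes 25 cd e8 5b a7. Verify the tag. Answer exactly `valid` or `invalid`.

Key hex bytes 25 cd e8 5b a7 is 5 bytes > B = 4, so hash it first: H(key) = 02 dc, then zero-pad to 4 bytes: K' = 02 dc 00 00.
K' ⊕ ipad = 34 ea 36 36; K' ⊕ opad = 5e 80 5c 5c.
Inner hash: sum = 52+234+54+54+179+235 = 808 → 03 28.
Outer hash (recomputed tag): sum = 94+128+92+92+3+40 = 449 → 01 c1.
Recomputed tag = 01c1; claimed = 01c1 → match.

valid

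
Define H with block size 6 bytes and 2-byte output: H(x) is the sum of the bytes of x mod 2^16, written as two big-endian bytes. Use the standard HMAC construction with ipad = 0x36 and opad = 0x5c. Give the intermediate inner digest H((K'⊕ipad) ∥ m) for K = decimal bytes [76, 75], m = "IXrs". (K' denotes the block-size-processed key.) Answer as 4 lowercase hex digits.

Key decimal bytes [76, 75] = 4c 4b is 2 bytes ≤ B = 6; zero-pad to 6 bytes: K' = 4c 4b 00 00 00 00.
K' ⊕ ipad = 7a 7d 36 36 36 36.
Inner input = 7a 7d 36 36 36 36 ∥ 49 58 72 73.
Inner hash: sum = 122+125+54+54+54+54+73+88+114+115 = 853 → 03 55.

0355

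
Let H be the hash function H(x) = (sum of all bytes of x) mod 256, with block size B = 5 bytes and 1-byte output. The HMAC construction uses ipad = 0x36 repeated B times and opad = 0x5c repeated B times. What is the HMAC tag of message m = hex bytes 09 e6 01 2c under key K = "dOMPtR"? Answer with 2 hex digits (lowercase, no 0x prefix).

ce

Key "dOMPtR" = 64 4f 4d 50 74 52 is 6 bytes > B = 5, so hash it first: H(key) = 16, then zero-pad to 5 bytes: K' = 16 00 00 00 00.
K' ⊕ ipad = 20 36 36 36 36.  K' ⊕ opad = 4a 5c 5c 5c 5c.
Inner input = (K'⊕ipad) ∥ m = 20 36 36 36 36 ∥ 09 e6 01 2c.
Inner hash: sum = 32+54+54+54+54+9+230+1+44 = 532; mod 256 = 20 → 14.
Outer input = (K'⊕opad) ∥ inner = 4a 5c 5c 5c 5c ∥ 14.
Outer hash (tag): sum = 74+92+92+92+92+20 = 462; mod 256 = 206 → ce.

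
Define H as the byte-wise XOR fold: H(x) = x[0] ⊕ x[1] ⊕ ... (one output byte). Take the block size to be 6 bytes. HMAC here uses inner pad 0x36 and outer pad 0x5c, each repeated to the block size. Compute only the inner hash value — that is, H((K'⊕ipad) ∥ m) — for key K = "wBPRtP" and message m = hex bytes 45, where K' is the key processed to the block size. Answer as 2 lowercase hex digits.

56

Key "wBPRtP" = 77 42 50 52 74 50 is exactly B = 6 bytes: K' = 77 42 50 52 74 50.
K' ⊕ ipad = 41 74 66 64 42 66.
Inner input = 41 74 66 64 42 66 ∥ 45.
Inner hash: XOR 41⊕74⊕66⊕64⊕42⊕66⊕45 = 56.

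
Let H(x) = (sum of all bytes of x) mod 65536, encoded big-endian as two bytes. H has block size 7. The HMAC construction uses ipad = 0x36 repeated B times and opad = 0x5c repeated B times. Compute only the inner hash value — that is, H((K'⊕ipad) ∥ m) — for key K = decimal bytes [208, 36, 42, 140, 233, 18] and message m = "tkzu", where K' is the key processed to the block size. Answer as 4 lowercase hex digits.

Key decimal bytes [208, 36, 42, 140, 233, 18] = d0 24 2a 8c e9 12 is 6 bytes ≤ B = 7; zero-pad to 7 bytes: K' = d0 24 2a 8c e9 12 00.
K' ⊕ ipad = e6 12 1c ba df 24 36.
Inner input = e6 12 1c ba df 24 36 ∥ 74 6b 7a 75.
Inner hash: sum = 230+18+28+186+223+36+54+116+107+122+117 = 1237 → 04 d5.

04d5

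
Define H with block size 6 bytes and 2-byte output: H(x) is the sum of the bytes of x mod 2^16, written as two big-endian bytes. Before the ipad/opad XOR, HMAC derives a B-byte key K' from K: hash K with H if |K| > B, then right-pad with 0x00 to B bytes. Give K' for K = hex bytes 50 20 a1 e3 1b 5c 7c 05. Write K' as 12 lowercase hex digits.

02ec00000000

|K| = 8 > B = 6, so first hash the key.
H(K): sum = 80+32+161+227+27+92+124+5 = 748 → 02 ec.
Zero-pad H(K) = 02 ec to 6 bytes: K' = 02 ec 00 00 00 00.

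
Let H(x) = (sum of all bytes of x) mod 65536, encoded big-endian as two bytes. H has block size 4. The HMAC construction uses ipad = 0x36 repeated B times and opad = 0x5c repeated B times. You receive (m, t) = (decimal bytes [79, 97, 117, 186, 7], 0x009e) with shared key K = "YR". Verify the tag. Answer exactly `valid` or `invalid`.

Key "YR" = 59 52 is 2 bytes ≤ B = 4; zero-pad to 4 bytes: K' = 59 52 00 00.
K' ⊕ ipad = 6f 64 36 36; K' ⊕ opad = 05 0e 5c 5c.
Inner hash: sum = 111+100+54+54+79+97+117+186+7 = 805 → 03 25.
Outer hash (recomputed tag): sum = 5+14+92+92+3+37 = 243 → 00 f3.
Recomputed tag = 00f3; claimed = 009e → mismatch.

invalid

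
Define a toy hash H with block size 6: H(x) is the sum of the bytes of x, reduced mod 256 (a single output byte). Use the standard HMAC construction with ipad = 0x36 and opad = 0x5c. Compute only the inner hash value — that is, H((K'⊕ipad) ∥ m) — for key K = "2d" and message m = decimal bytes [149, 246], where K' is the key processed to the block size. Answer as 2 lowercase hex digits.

b9

Key "2d" = 32 64 is 2 bytes ≤ B = 6; zero-pad to 6 bytes: K' = 32 64 00 00 00 00.
K' ⊕ ipad = 04 52 36 36 36 36.
Inner input = 04 52 36 36 36 36 ∥ 95 f6.
Inner hash: sum = 4+82+54+54+54+54+149+246 = 697; mod 256 = 185 → b9.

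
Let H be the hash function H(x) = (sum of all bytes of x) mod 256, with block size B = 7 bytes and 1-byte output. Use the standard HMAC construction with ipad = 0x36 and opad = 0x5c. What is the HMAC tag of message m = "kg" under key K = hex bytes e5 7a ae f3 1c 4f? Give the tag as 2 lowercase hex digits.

Key hex bytes e5 7a ae f3 1c 4f is 6 bytes ≤ B = 7; zero-pad to 7 bytes: K' = e5 7a ae f3 1c 4f 00.
K' ⊕ ipad = d3 4c 98 c5 2a 79 36.  K' ⊕ opad = b9 26 f2 af 40 13 5c.
Inner input = (K'⊕ipad) ∥ m = d3 4c 98 c5 2a 79 36 ∥ 6b 67.
Inner hash: sum = 211+76+152+197+42+121+54+107+103 = 1063; mod 256 = 39 → 27.
Outer input = (K'⊕opad) ∥ inner = b9 26 f2 af 40 13 5c ∥ 27.
Outer hash (tag): sum = 185+38+242+175+64+19+92+39 = 854; mod 256 = 86 → 56.

56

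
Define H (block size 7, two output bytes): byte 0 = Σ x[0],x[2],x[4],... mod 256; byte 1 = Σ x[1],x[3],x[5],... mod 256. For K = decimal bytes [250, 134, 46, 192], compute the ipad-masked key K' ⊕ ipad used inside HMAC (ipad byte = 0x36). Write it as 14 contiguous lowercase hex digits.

Key decimal bytes [250, 134, 46, 192] = fa 86 2e c0 is 4 bytes ≤ B = 7; zero-pad to 7 bytes: K' = fa 86 2e c0 00 00 00.
XOR each byte with 0x36: fa⊕36=cc, 86⊕36=b0, 2e⊕36=18, c0⊕36=f6, 00⊕36=36, 00⊕36=36, 00⊕36=36.

ccb018f6363636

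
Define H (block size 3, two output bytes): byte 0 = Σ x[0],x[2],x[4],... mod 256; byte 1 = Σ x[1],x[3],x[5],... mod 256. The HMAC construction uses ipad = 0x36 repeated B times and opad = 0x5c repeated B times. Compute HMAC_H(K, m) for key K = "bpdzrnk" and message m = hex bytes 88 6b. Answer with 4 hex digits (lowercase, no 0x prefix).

Key "bpdzrnk" = 62 70 64 7a 72 6e 6b is 7 bytes > B = 3, so hash it first: H(key) = a3 58, then zero-pad to 3 bytes: K' = a3 58 00.
K' ⊕ ipad = 95 6e 36.  K' ⊕ opad = ff 04 5c.
Inner input = (K'⊕ipad) ∥ m = 95 6e 36 ∥ 88 6b.
Inner hash: even-index sum = 310 mod 256 = 54; odd-index sum = 246 mod 256 = 246 → 36 f6.
Outer input = (K'⊕opad) ∥ inner = ff 04 5c ∥ 36 f6.
Outer hash (tag): even-index sum = 593 mod 256 = 81; odd-index sum = 58 mod 256 = 58 → 51 3a.

513a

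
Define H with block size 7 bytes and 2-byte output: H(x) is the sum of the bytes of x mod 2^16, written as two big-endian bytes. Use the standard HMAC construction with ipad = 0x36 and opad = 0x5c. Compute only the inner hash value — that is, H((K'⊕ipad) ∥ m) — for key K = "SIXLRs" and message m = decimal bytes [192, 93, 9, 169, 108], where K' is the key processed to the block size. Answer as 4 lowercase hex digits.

Key "SIXLRs" = 53 49 58 4c 52 73 is 6 bytes ≤ B = 7; zero-pad to 7 bytes: K' = 53 49 58 4c 52 73 00.
K' ⊕ ipad = 65 7f 6e 7a 64 45 36.
Inner input = 65 7f 6e 7a 64 45 36 ∥ c0 5d 09 a9 6c.
Inner hash: sum = 101+127+110+122+100+69+54+192+93+9+169+108 = 1254 → 04 e6.

04e6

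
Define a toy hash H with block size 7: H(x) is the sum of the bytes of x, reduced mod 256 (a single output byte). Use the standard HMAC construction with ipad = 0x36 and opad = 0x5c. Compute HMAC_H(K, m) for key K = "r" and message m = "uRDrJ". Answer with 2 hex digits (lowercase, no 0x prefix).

a5

Key "r" = 72 is 1 byte ≤ B = 7; zero-pad to 7 bytes: K' = 72 00 00 00 00 00 00.
K' ⊕ ipad = 44 36 36 36 36 36 36.  K' ⊕ opad = 2e 5c 5c 5c 5c 5c 5c.
Inner input = (K'⊕ipad) ∥ m = 44 36 36 36 36 36 36 ∥ 75 52 44 72 4a.
Inner hash: sum = 68+54+54+54+54+54+54+117+82+68+114+74 = 847; mod 256 = 79 → 4f.
Outer input = (K'⊕opad) ∥ inner = 2e 5c 5c 5c 5c 5c 5c ∥ 4f.
Outer hash (tag): sum = 46+92+92+92+92+92+92+79 = 677; mod 256 = 165 → a5.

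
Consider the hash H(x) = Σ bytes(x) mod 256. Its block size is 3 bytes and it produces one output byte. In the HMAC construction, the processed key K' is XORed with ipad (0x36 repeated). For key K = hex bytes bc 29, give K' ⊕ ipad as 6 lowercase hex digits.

8a1f36

Key hex bytes bc 29 is 2 bytes ≤ B = 3; zero-pad to 3 bytes: K' = bc 29 00.
XOR each byte with 0x36: bc⊕36=8a, 29⊕36=1f, 00⊕36=36.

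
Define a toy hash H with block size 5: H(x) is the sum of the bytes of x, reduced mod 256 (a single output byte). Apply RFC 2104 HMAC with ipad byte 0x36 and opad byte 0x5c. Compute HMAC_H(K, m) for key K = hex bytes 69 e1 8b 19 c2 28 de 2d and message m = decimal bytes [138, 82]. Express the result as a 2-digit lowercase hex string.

b8

Key hex bytes 69 e1 8b 19 c2 28 de 2d is 8 bytes > B = 5, so hash it first: H(key) = e3, then zero-pad to 5 bytes: K' = e3 00 00 00 00.
K' ⊕ ipad = d5 36 36 36 36.  K' ⊕ opad = bf 5c 5c 5c 5c.
Inner input = (K'⊕ipad) ∥ m = d5 36 36 36 36 ∥ 8a 52.
Inner hash: sum = 213+54+54+54+54+138+82 = 649; mod 256 = 137 → 89.
Outer input = (K'⊕opad) ∥ inner = bf 5c 5c 5c 5c ∥ 89.
Outer hash (tag): sum = 191+92+92+92+92+137 = 696; mod 256 = 184 → b8.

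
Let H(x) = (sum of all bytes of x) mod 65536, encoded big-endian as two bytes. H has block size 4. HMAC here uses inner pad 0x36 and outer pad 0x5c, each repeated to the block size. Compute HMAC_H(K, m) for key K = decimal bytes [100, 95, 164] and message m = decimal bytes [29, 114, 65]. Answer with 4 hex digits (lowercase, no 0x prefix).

01e4

Key decimal bytes [100, 95, 164] = 64 5f a4 is 3 bytes ≤ B = 4; zero-pad to 4 bytes: K' = 64 5f a4 00.
K' ⊕ ipad = 52 69 92 36.  K' ⊕ opad = 38 03 f8 5c.
Inner input = (K'⊕ipad) ∥ m = 52 69 92 36 ∥ 1d 72 41.
Inner hash: sum = 82+105+146+54+29+114+65 = 595 → 02 53.
Outer input = (K'⊕opad) ∥ inner = 38 03 f8 5c ∥ 02 53.
Outer hash (tag): sum = 56+3+248+92+2+83 = 484 → 01 e4.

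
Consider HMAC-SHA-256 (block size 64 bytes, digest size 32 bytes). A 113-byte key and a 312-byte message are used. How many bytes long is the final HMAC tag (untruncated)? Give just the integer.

The tag is one SHA-256 digest: 32 bytes.

32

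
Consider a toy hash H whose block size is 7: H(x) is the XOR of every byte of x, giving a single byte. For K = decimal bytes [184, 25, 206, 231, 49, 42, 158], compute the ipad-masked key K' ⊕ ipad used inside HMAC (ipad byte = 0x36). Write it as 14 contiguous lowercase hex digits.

8e2ff8d1071ca8

Key decimal bytes [184, 25, 206, 231, 49, 42, 158] = b8 19 ce e7 31 2a 9e is exactly B = 7 bytes: K' = b8 19 ce e7 31 2a 9e.
XOR each byte with 0x36: b8⊕36=8e, 19⊕36=2f, ce⊕36=f8, e7⊕36=d1, 31⊕36=07, 2a⊕36=1c, 9e⊕36=a8.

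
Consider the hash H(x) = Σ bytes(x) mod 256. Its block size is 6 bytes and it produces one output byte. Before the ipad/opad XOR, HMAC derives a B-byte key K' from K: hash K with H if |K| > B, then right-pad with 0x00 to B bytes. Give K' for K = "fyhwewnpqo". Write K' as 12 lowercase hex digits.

580000000000

|K| = 10 > B = 6, so first hash the key.
H(K): sum = 102+121+104+119+101+119+110+112+113+111 = 1112; mod 256 = 88 → 58.
Zero-pad H(K) = 58 to 6 bytes: K' = 58 00 00 00 00 00.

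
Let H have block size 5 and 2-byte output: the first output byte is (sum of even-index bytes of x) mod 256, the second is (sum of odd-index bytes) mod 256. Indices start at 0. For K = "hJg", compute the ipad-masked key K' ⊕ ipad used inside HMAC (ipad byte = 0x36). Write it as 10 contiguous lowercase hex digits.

Key "hJg" = 68 4a 67 is 3 bytes ≤ B = 5; zero-pad to 5 bytes: K' = 68 4a 67 00 00.
XOR each byte with 0x36: 68⊕36=5e, 4a⊕36=7c, 67⊕36=51, 00⊕36=36, 00⊕36=36.

5e7c513636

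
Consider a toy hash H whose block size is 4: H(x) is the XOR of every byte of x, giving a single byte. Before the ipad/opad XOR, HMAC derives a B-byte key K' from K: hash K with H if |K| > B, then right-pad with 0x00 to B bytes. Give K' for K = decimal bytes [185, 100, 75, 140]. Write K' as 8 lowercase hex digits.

Key decimal bytes [185, 100, 75, 140] = b9 64 4b 8c is exactly B = 4 bytes: K' = b9 64 4b 8c.

b9644b8c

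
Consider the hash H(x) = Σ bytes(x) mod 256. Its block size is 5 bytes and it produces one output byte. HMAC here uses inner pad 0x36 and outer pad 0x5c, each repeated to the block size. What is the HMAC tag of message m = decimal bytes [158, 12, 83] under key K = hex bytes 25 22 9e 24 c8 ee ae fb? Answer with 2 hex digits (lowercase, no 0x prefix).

Key hex bytes 25 22 9e 24 c8 ee ae fb is 8 bytes > B = 5, so hash it first: H(key) = 68, then zero-pad to 5 bytes: K' = 68 00 00 00 00.
K' ⊕ ipad = 5e 36 36 36 36.  K' ⊕ opad = 34 5c 5c 5c 5c.
Inner input = (K'⊕ipad) ∥ m = 5e 36 36 36 36 ∥ 9e 0c 53.
Inner hash: sum = 94+54+54+54+54+158+12+83 = 563; mod 256 = 51 → 33.
Outer input = (K'⊕opad) ∥ inner = 34 5c 5c 5c 5c ∥ 33.
Outer hash (tag): sum = 52+92+92+92+92+51 = 471; mod 256 = 215 → d7.

d7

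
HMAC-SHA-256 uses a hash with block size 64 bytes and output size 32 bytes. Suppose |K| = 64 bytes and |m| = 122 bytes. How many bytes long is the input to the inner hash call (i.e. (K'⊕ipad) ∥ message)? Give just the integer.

Key is 64 ≤ 64 bytes, zero-padded: |K'| = 64.
Inner input = (K'⊕ipad) ∥ m → 64 + 122 = 186 bytes.

186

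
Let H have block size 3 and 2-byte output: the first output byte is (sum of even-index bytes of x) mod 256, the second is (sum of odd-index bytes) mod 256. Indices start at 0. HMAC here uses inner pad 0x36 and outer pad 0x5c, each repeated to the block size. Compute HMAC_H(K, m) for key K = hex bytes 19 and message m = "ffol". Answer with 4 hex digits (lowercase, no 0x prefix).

ac93

Key hex bytes 19 is 1 byte ≤ B = 3; zero-pad to 3 bytes: K' = 19 00 00.
K' ⊕ ipad = 2f 36 36.  K' ⊕ opad = 45 5c 5c.
Inner input = (K'⊕ipad) ∥ m = 2f 36 36 ∥ 66 66 6f 6c.
Inner hash: even-index sum = 311 mod 256 = 55; odd-index sum = 267 mod 256 = 11 → 37 0b.
Outer input = (K'⊕opad) ∥ inner = 45 5c 5c ∥ 37 0b.
Outer hash (tag): even-index sum = 172 mod 256 = 172; odd-index sum = 147 mod 256 = 147 → ac 93.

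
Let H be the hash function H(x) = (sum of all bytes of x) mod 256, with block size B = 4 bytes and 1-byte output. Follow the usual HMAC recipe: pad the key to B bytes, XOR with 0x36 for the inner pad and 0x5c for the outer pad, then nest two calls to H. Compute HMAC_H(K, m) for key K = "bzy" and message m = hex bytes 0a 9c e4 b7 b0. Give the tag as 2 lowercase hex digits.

fb

Key "bzy" = 62 7a 79 is 3 bytes ≤ B = 4; zero-pad to 4 bytes: K' = 62 7a 79 00.
K' ⊕ ipad = 54 4c 4f 36.  K' ⊕ opad = 3e 26 25 5c.
Inner input = (K'⊕ipad) ∥ m = 54 4c 4f 36 ∥ 0a 9c e4 b7 b0.
Inner hash: sum = 84+76+79+54+10+156+228+183+176 = 1046; mod 256 = 22 → 16.
Outer input = (K'⊕opad) ∥ inner = 3e 26 25 5c ∥ 16.
Outer hash (tag): sum = 62+38+37+92+22 = 251 → fb.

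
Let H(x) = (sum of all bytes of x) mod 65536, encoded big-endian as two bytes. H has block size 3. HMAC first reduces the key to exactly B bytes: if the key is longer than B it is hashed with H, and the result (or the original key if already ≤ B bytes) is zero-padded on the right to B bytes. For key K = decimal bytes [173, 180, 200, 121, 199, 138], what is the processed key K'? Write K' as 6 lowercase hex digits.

|K| = 6 > B = 3, so first hash the key.
H(K): sum = 173+180+200+121+199+138 = 1011 → 03 f3.
Zero-pad H(K) = 03 f3 to 3 bytes: K' = 03 f3 00.

03f300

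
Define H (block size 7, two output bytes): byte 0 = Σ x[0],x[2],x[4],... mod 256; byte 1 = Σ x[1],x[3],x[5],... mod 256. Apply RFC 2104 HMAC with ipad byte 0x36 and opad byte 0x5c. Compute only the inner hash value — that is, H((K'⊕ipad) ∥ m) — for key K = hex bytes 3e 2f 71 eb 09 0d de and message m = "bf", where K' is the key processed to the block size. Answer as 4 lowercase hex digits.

Key hex bytes 3e 2f 71 eb 09 0d de is exactly B = 7 bytes: K' = 3e 2f 71 eb 09 0d de.
K' ⊕ ipad = 08 19 47 dd 3f 3b e8.
Inner input = 08 19 47 dd 3f 3b e8 ∥ 62 66.
Inner hash: even-index sum = 476 mod 256 = 220; odd-index sum = 403 mod 256 = 147 → dc 93.

dc93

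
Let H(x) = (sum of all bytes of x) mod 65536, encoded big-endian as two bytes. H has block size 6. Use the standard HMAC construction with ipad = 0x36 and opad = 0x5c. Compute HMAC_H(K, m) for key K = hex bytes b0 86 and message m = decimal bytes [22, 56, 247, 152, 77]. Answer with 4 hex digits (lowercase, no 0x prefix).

0372

Key hex bytes b0 86 is 2 bytes ≤ B = 6; zero-pad to 6 bytes: K' = b0 86 00 00 00 00.
K' ⊕ ipad = 86 b0 36 36 36 36.  K' ⊕ opad = ec da 5c 5c 5c 5c.
Inner input = (K'⊕ipad) ∥ m = 86 b0 36 36 36 36 ∥ 16 38 f7 98 4d.
Inner hash: sum = 134+176+54+54+54+54+22+56+247+152+77 = 1080 → 04 38.
Outer input = (K'⊕opad) ∥ inner = ec da 5c 5c 5c 5c ∥ 04 38.
Outer hash (tag): sum = 236+218+92+92+92+92+4+56 = 882 → 03 72.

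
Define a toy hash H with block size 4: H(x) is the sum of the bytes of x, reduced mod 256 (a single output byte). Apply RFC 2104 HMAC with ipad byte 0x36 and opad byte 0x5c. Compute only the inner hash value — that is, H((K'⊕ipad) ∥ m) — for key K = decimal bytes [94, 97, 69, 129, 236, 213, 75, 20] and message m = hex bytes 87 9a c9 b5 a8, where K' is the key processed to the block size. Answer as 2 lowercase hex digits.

7c

Key decimal bytes [94, 97, 69, 129, 236, 213, 75, 20] = 5e 61 45 81 ec d5 4b 14 is 8 bytes > B = 4, so hash it first: H(key) = a5, then zero-pad to 4 bytes: K' = a5 00 00 00.
K' ⊕ ipad = 93 36 36 36.
Inner input = 93 36 36 36 ∥ 87 9a c9 b5 a8.
Inner hash: sum = 147+54+54+54+135+154+201+181+168 = 1148; mod 256 = 124 → 7c.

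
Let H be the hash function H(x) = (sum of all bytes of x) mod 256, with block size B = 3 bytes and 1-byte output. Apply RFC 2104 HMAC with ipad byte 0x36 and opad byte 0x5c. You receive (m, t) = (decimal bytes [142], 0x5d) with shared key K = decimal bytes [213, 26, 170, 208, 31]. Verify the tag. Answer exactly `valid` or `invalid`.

invalid

Key decimal bytes [213, 26, 170, 208, 31] = d5 1a aa d0 1f is 5 bytes > B = 3, so hash it first: H(key) = 88, then zero-pad to 3 bytes: K' = 88 00 00.
K' ⊕ ipad = be 36 36; K' ⊕ opad = d4 5c 5c.
Inner hash: sum = 190+54+54+142 = 440; mod 256 = 184 → b8.
Outer hash (recomputed tag): sum = 212+92+92+184 = 580; mod 256 = 68 → 44.
Recomputed tag = 44; claimed = 5d → mismatch.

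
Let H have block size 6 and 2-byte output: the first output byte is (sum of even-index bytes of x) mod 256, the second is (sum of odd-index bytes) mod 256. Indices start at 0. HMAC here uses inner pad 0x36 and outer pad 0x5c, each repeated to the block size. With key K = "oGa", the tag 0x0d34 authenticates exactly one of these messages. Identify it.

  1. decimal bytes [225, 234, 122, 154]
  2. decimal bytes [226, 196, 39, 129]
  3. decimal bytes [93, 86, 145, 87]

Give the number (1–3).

Key "oGa" = 6f 47 61 is 3 bytes ≤ B = 6; zero-pad to 6 bytes: K' = 6f 47 61 00 00 00.
K' ⊕ ipad = 59 71 57 36 36 36; K' ⊕ opad = 33 1b 3d 5c 5c 5c.
m1: inner = H(59 71 57 36 36 36 e1 ea 7a 9a) = 41 61; tag = H(33 1b 3d 5c 5c 5c 41 61) = 0d34 ← matches
m2: inner = H(59 71 57 36 36 36 e2 c4 27 81) = ef 22; tag = H(33 1b 3d 5c 5c 5c ef 22) = bbf5
m3: inner = H(59 71 57 36 36 36 5d 56 91 57) = d4 8a; tag = H(33 1b 3d 5c 5c 5c d4 8a) = a05d

1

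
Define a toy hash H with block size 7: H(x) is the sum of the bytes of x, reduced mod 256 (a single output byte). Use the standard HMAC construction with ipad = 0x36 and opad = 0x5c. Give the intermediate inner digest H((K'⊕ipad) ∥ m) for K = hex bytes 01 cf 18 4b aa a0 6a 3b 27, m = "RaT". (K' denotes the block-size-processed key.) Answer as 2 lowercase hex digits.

ca

Key hex bytes 01 cf 18 4b aa a0 6a 3b 27 is 9 bytes > B = 7, so hash it first: H(key) = 49, then zero-pad to 7 bytes: K' = 49 00 00 00 00 00 00.
K' ⊕ ipad = 7f 36 36 36 36 36 36.
Inner input = 7f 36 36 36 36 36 36 ∥ 52 61 54.
Inner hash: sum = 127+54+54+54+54+54+54+82+97+84 = 714; mod 256 = 202 → ca.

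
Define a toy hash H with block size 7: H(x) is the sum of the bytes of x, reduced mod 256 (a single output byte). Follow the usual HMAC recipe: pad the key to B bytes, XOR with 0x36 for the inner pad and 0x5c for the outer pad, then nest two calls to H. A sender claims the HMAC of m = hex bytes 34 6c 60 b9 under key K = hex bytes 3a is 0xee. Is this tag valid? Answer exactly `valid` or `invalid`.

invalid

Key hex bytes 3a is 1 byte ≤ B = 7; zero-pad to 7 bytes: K' = 3a 00 00 00 00 00 00.
K' ⊕ ipad = 0c 36 36 36 36 36 36; K' ⊕ opad = 66 5c 5c 5c 5c 5c 5c.
Inner hash: sum = 12+54+54+54+54+54+54+52+108+96+185 = 777; mod 256 = 9 → 09.
Outer hash (recomputed tag): sum = 102+92+92+92+92+92+92+9 = 663; mod 256 = 151 → 97.
Recomputed tag = 97; claimed = ee → mismatch.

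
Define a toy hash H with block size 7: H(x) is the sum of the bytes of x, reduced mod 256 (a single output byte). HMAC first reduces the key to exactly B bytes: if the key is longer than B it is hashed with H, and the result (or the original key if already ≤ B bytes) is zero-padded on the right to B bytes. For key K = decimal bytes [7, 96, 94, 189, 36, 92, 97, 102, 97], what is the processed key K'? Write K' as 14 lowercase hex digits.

|K| = 9 > B = 7, so first hash the key.
H(K): sum = 7+96+94+189+36+92+97+102+97 = 810; mod 256 = 42 → 2a.
Zero-pad H(K) = 2a to 7 bytes: K' = 2a 00 00 00 00 00 00.

2a000000000000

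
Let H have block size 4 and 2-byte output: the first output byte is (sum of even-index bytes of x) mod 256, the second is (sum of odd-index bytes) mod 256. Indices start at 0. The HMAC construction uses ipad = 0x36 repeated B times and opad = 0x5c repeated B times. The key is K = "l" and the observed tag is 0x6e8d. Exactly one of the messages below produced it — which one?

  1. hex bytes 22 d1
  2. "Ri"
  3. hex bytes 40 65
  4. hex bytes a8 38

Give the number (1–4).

Key "l" = 6c is 1 byte ≤ B = 4; zero-pad to 4 bytes: K' = 6c 00 00 00.
K' ⊕ ipad = 5a 36 36 36; K' ⊕ opad = 30 5c 5c 5c.
m1: inner = H(5a 36 36 36 22 d1) = b2 3d; tag = H(30 5c 5c 5c b2 3d) = 3ef5
m2: inner = H(5a 36 36 36 52 69) = e2 d5; tag = H(30 5c 5c 5c e2 d5) = 6e8d ← matches
m3: inner = H(5a 36 36 36 40 65) = d0 d1; tag = H(30 5c 5c 5c d0 d1) = 5c89
m4: inner = H(5a 36 36 36 a8 38) = 38 a4; tag = H(30 5c 5c 5c 38 a4) = c45c

2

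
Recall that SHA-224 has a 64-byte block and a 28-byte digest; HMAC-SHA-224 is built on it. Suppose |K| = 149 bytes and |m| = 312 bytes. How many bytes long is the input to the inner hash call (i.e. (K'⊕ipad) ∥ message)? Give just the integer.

Key is 149 > 64 bytes, so it is hashed to 28 bytes then zero-padded to 64: |K'| = 64.
Inner input = (K'⊕ipad) ∥ m → 64 + 312 = 376 bytes.

376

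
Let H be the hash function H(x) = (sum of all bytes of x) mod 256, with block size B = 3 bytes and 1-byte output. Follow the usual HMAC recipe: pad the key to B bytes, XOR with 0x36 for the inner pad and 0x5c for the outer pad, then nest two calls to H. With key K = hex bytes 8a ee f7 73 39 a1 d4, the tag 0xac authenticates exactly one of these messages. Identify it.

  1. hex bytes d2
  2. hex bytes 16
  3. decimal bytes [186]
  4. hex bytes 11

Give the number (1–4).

2

Key hex bytes 8a ee f7 73 39 a1 d4 is 7 bytes > B = 3, so hash it first: H(key) = 90, then zero-pad to 3 bytes: K' = 90 00 00.
K' ⊕ ipad = a6 36 36; K' ⊕ opad = cc 5c 5c.
m1: inner = H(a6 36 36 d2) = e4; tag = H(cc 5c 5c e4) = 68
m2: inner = H(a6 36 36 16) = 28; tag = H(cc 5c 5c 28) = ac ← matches
m3: inner = H(a6 36 36 ba) = cc; tag = H(cc 5c 5c cc) = 50
m4: inner = H(a6 36 36 11) = 23; tag = H(cc 5c 5c 23) = a7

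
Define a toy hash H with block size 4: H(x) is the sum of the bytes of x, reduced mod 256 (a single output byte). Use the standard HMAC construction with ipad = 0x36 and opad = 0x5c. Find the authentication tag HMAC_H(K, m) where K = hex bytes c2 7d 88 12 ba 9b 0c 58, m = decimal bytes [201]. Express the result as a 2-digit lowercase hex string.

Key hex bytes c2 7d 88 12 ba 9b 0c 58 is 8 bytes > B = 4, so hash it first: H(key) = 92, then zero-pad to 4 bytes: K' = 92 00 00 00.
K' ⊕ ipad = a4 36 36 36.  K' ⊕ opad = ce 5c 5c 5c.
Inner input = (K'⊕ipad) ∥ m = a4 36 36 36 ∥ c9.
Inner hash: sum = 164+54+54+54+201 = 527; mod 256 = 15 → 0f.
Outer input = (K'⊕opad) ∥ inner = ce 5c 5c 5c ∥ 0f.
Outer hash (tag): sum = 206+92+92+92+15 = 497; mod 256 = 241 → f1.

f1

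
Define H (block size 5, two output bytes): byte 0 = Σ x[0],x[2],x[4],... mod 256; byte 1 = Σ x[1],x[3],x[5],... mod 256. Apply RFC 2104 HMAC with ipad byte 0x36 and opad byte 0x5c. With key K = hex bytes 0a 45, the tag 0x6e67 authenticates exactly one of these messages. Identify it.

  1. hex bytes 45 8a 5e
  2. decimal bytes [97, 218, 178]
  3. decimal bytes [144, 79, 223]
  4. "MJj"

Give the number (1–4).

Key hex bytes 0a 45 is 2 bytes ≤ B = 5; zero-pad to 5 bytes: K' = 0a 45 00 00 00.
K' ⊕ ipad = 3c 73 36 36 36; K' ⊕ opad = 56 19 5c 5c 5c.
m1: inner = H(3c 73 36 36 36 45 8a 5e) = 32 4c; tag = H(56 19 5c 5c 5c 32 4c) = 5aa7
m2: inner = H(3c 73 36 36 36 61 da b2) = 82 bc; tag = H(56 19 5c 5c 5c 82 bc) = caf7
m3: inner = H(3c 73 36 36 36 90 4f df) = f7 18; tag = H(56 19 5c 5c 5c f7 18) = 266c
m4: inner = H(3c 73 36 36 36 4d 4a 6a) = f2 60; tag = H(56 19 5c 5c 5c f2 60) = 6e67 ← matches

4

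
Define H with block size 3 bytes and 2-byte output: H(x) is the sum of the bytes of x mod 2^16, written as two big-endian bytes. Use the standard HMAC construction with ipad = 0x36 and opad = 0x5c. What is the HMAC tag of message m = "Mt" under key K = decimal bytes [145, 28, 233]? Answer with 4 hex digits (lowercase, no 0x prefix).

0235

Key decimal bytes [145, 28, 233] = 91 1c e9 is exactly B = 3 bytes: K' = 91 1c e9.
K' ⊕ ipad = a7 2a df.  K' ⊕ opad = cd 40 b5.
Inner input = (K'⊕ipad) ∥ m = a7 2a df ∥ 4d 74.
Inner hash: sum = 167+42+223+77+116 = 625 → 02 71.
Outer input = (K'⊕opad) ∥ inner = cd 40 b5 ∥ 02 71.
Outer hash (tag): sum = 205+64+181+2+113 = 565 → 02 35.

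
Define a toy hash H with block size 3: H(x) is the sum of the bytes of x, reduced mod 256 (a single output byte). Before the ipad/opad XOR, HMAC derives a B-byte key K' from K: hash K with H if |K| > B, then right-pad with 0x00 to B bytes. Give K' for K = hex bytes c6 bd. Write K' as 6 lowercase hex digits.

c6bd00

Key hex bytes c6 bd is 2 bytes ≤ B = 3; zero-pad to 3 bytes: K' = c6 bd 00.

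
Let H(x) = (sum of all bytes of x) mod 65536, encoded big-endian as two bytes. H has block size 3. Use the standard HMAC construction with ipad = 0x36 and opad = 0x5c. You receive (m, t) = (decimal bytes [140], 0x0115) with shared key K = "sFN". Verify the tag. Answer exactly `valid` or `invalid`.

valid

Key "sFN" = 73 46 4e is exactly B = 3 bytes: K' = 73 46 4e.
K' ⊕ ipad = 45 70 78; K' ⊕ opad = 2f 1a 12.
Inner hash: sum = 69+112+120+140 = 441 → 01 b9.
Outer hash (recomputed tag): sum = 47+26+18+1+185 = 277 → 01 15.
Recomputed tag = 0115; claimed = 0115 → match.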